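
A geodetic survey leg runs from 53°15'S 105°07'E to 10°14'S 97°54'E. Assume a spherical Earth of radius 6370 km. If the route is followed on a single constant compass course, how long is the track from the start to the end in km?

Rhumb course C = atan2(Δλ, Δψ) with Δψ = ln[tan(π/4+φ₂/2)/tan(π/4+φ₁/2)] = +0.9225, Δλ = -0.1260 → C = 352.23°
d = R·|Δφ| / |cos C| = 6370·0.75078 / 0.99081 = 4827 km

4827 km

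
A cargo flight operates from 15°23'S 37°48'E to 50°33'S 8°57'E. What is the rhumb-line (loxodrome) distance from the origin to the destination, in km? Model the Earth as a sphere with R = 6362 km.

4696 km

Δψ = ln[tan(π/4+φ₂/2)/tan(π/4+φ₁/2)] = -0.7539;  Δφ = -0.6138 rad,  Δλ = -0.5035 rad
q = Δφ/Δψ = 0.8141
d = R·√(Δφ² + q²Δλ²) = 6362·0.73808 = 4696 km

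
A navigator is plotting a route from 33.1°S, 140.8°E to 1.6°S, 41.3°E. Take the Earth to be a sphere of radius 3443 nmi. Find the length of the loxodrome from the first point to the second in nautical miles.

Δψ = ln[tan(π/4+φ₂/2)/tan(π/4+φ₁/2)] = +0.5849;  Δφ = +0.5498 rad,  Δλ = -1.7366 rad
q = Δφ/Δψ = 0.9400
d = R·√(Δφ² + q²Δλ²) = 3443·1.72247 = 5930 nmi

5930 nmi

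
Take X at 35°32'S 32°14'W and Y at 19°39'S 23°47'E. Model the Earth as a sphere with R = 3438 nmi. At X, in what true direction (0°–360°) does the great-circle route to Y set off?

θ = atan2( sin Δλ·cos φ₂ ,  cos φ₁ sin φ₂ − sin φ₁ cos φ₂ cos Δλ )
  = atan2(+0.7809, +0.0323) = 87.63°

87.6°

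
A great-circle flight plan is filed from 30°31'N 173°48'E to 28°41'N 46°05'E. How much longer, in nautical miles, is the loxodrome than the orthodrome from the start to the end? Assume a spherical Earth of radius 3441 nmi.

506 nmi

Great circle: cos σ = sin φ₁ sin φ₂ + cos φ₁ cos φ₂ cos Δλ,  σ = 1.7912 rad → d_gc = 6163.5 nmi
Rhumb line: Δψ = -0.0368, q = Δφ/Δψ = 0.8694, d_rh = R√(Δφ²+q²Δλ²) = 6669.7 nmi
Excess = 6669.7 − 6163.5 = 506.2 ≈ 506 nmi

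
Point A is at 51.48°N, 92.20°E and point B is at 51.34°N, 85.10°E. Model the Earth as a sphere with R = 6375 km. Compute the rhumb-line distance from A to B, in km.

Δψ = ln[tan(π/4+φ₂/2)/tan(π/4+φ₁/2)] = -0.0039;  Δφ = -0.0024 rad,  Δλ = -0.1239 rad
q = Δφ/Δψ = 0.6237
d = R·√(Δφ² + q²Δλ²) = 6375·0.07733 = 493 km

493 km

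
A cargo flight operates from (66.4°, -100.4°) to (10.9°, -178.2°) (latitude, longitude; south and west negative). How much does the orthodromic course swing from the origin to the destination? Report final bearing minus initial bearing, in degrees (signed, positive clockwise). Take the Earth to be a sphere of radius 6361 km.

-59.3°

Initial bearing θ₁ = atan2(sin Δλ cos φ₂, cos φ₁ sin φ₂ − sin φ₁ cos φ₂ cos Δλ) = 263.20°
Final bearing θ₂ = (initial bearing from the destination back to the start) + 180° = 203.88°
Δθ = θ₂ − θ₁ = -59.3°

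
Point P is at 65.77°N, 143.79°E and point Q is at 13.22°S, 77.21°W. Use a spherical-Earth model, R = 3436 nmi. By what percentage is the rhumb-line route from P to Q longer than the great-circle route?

11.0%

Great circle: σ = 2.1061 rad → d_gc = Rσ = 7236.4 nmi
Rhumb: Δφ = -1.3786, Δλ = +2.4260, Δψ = -1.7715, q = Δφ/Δψ = 0.7782 → d_rh = R√(Δφ²+q²Δλ²) = 8032.5 nmi
Excess = (8032.5 − 7236.4) / 7236.4 = 796.1 / 7236.4 = 11.00% ≈ 11.0%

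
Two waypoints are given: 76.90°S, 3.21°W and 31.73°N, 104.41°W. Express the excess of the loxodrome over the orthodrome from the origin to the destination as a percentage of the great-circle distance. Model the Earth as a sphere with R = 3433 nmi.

Great circle: σ = 2.1528 rad → d_gc = Rσ = 7390.5 nmi
Rhumb: Δφ = +1.8960, Δλ = -1.7663, Δψ = +2.7489, q = Δφ/Δψ = 0.6897 → d_rh = R√(Δφ²+q²Δλ²) = 7736.6 nmi
Excess = (7736.6 − 7390.5) / 7390.5 = 346.1 / 7390.5 = 4.68% ≈ 4.7%

4.7%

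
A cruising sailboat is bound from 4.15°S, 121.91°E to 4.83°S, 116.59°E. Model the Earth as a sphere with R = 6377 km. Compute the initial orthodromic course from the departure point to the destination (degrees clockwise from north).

N = sin Δλ·cos φ₂ = -0.0924;  D = cos φ₁ sin φ₂ − sin φ₁ cos φ₂ cos Δλ = -0.0122
initial course = atan2(N, D) = 262.49°

262.5°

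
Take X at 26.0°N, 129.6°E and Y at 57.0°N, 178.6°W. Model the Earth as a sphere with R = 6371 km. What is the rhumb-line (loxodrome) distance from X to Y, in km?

5414 km

Rhumb course C = atan2(Δλ, Δψ) with Δψ = ln[tan(π/4+φ₂/2)/tan(π/4+φ₁/2)] = +0.7465, Δλ = +0.9041 → C = 50.45°
d = R·|Δφ| / |cos C| = 6371·0.54105 / 0.63669 = 5414 km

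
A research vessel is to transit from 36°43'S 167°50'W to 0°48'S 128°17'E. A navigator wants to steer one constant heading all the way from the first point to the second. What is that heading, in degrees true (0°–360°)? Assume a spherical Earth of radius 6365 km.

301.2°

Δψ = ln[tan(π/4+φ₂/2)/tan(π/4+φ₁/2)] = +0.6758
Δλ = -1.1150 rad (taken the short way round)
course = atan2(Δλ, Δψ) = 301.22°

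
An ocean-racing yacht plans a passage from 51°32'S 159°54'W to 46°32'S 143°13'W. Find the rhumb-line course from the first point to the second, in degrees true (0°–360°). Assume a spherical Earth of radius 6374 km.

65.4°

Δψ = ln[tan(π/4+φ₂/2)/tan(π/4+φ₁/2)] = +0.1333
Δλ = +0.2912 rad (taken the short way round)
course = atan2(Δλ, Δψ) = 65.41°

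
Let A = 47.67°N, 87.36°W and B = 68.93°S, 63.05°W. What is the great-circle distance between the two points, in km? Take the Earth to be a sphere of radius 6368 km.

13113 km

Haversine: a = sin²(Δφ/2)+cos φ₁ cos φ₂ sin²(Δλ/2) = 0.73461;  σ = 2·atan2(√a,√(1−a))
σ = 117.984° → d = Rσ = 6368·2.05921 = 13113 km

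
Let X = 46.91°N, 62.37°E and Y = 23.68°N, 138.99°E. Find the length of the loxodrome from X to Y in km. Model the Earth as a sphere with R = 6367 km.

7323 km

Rhumb course C = atan2(Δλ, Δψ) with Δψ = ln[tan(π/4+φ₂/2)/tan(π/4+φ₁/2)] = -0.5037, Δλ = +1.3373 → C = 110.64°
d = R·|Δφ| / |cos C| = 6367·0.40544 / 0.35251 = 7323 km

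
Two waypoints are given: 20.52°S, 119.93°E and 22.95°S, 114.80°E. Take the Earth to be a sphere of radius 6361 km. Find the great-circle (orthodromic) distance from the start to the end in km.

cos σ = sin φ₁ sin φ₂ + cos φ₁ cos φ₂ cos Δλ
      = sin(-20.52°)sin(-22.95°) + cos(-20.52°)cos(-22.95°)cos(-5.13°) = 0.9956
σ = 5.348° → d = Rσ = 6361·0.09335 = 594 km

594 km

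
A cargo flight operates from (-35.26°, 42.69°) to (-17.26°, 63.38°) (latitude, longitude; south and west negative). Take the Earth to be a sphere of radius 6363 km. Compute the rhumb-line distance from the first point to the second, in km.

2862 km

Rhumb course C = atan2(Δλ, Δψ) with Δψ = ln[tan(π/4+φ₂/2)/tan(π/4+φ₁/2)] = +0.3525, Δλ = +0.3611 → C = 45.69°
d = R·|Δφ| / |cos C| = 6363·0.31416 / 0.69850 = 2862 km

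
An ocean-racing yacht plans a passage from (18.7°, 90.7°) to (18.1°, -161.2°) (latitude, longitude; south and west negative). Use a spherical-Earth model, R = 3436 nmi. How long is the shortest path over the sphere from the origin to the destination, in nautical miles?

Haversine: a = sin²(Δφ/2)+cos φ₁ cos φ₂ sin²(Δλ/2) = 0.59005;  σ = 2·atan2(√a,√(1−a))
σ = 100.376° → d = Rσ = 3436·1.75189 = 6019 nmi

6019 nmi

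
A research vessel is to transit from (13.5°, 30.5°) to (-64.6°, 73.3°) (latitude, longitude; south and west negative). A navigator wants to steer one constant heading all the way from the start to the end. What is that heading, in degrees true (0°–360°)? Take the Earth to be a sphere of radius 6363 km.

156.6°

Δψ = ln[tan(π/4+φ₂/2)/tan(π/4+φ₁/2)] = -1.7279
Δλ = +0.7470 rad (taken the short way round)
course = atan2(Δλ, Δψ) = 156.62°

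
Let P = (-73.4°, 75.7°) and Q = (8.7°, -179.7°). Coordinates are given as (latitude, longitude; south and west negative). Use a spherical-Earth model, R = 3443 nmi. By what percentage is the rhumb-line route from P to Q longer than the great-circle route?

Great circle: σ = 1.7887 rad → d_gc = Rσ = 6158.3 nmi
Rhumb: Δφ = +1.4329, Δλ = +1.8256, Δψ = +2.0774, q = Δφ/Δψ = 0.6898 → d_rh = R√(Δφ²+q²Δλ²) = 6567.9 nmi
Excess = (6567.9 − 6158.3) / 6158.3 = 409.6 / 6158.3 = 6.651% ≈ 6.7%

6.7%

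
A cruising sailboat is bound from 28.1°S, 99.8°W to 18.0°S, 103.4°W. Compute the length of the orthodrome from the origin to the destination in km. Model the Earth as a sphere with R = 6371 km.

1182 km

cos σ = sin φ₁ sin φ₂ + cos φ₁ cos φ₂ cos Δλ
      = sin(-28.10°)sin(-18.00°) + cos(-28.10°)cos(-18.00°)cos(-3.60°) = 0.9828
σ = 10.627° → d = Rσ = 6371·0.18548 = 1182 km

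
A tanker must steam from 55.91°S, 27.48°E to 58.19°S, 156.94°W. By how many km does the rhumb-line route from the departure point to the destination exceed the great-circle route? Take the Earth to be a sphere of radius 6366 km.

3294 km

Great circle: cos σ = sin φ₁ sin φ₂ + cos φ₁ cos φ₂ cos Δλ,  σ = 1.1492 rad → d_gc = 7315.9 km
Rhumb line: Δψ = -0.0732, q = Δφ/Δψ = 0.5437, d_rh = R√(Δφ²+q²Δλ²) = 10609.7 km
Excess = 10609.7 − 7315.9 = 3293.8 ≈ 3294 km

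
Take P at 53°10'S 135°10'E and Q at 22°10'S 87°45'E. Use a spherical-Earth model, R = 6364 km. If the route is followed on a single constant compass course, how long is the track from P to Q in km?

5320 km

Δψ = ln[tan(π/4+φ₂/2)/tan(π/4+φ₁/2)] = +0.7028;  Δφ = +0.5411 rad,  Δλ = -0.8276 rad
q = Δφ/Δψ = 0.7699
d = R·√(Δφ² + q²Δλ²) = 6364·0.83588 = 5320 km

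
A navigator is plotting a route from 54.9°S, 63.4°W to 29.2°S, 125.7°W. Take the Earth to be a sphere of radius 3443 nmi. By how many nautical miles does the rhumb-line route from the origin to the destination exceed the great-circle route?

75 nmi

Great circle: cos σ = sin φ₁ sin φ₂ + cos φ₁ cos φ₂ cos Δλ,  σ = 0.8861 rad → d_gc = 3050.7 nmi
Rhumb line: Δψ = +0.6179, q = Δφ/Δψ = 0.7259, d_rh = R√(Δφ²+q²Δλ²) = 3125.6 nmi
Excess = 3125.6 − 3050.7 = 74.9 ≈ 75 nmi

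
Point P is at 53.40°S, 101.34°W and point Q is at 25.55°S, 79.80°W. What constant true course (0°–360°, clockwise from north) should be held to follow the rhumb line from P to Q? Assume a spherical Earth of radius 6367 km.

Δψ = ln[tan(π/4+φ₂/2)/tan(π/4+φ₁/2)] = +0.6450
Δλ = +0.3759 rad (taken the short way round)
course = atan2(Δλ, Δψ) = 30.24°

30.2°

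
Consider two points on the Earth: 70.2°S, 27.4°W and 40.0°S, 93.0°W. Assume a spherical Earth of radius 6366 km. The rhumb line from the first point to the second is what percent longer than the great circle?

4.0%

Great circle: σ = 0.7785 rad → d_gc = Rσ = 4955.8 km
Rhumb: Δφ = +0.5271, Δλ = -1.1449, Δψ = +0.9828, q = Δφ/Δψ = 0.5363 → d_rh = R√(Δφ²+q²Δλ²) = 5151.8 km
Excess = (5151.8 − 4955.8) / 4955.8 = 196.0 / 4955.8 = 3.955% ≈ 4.0%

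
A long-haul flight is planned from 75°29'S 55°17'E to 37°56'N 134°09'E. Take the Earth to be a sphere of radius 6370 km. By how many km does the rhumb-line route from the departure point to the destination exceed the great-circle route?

Great circle: cos σ = sin φ₁ sin φ₂ + cos φ₁ cos φ₂ cos Δλ,  σ = 2.1615 rad → d_gc = 13768.74 km
Rhumb line: Δψ = +2.7772, q = Δφ/Δψ = 0.7128, d_rh = R√(Δφ²+q²Δλ²) = 14073.18 km
Excess = 14073.18 − 13768.74 = 304.44 ≈ 304 km

304 km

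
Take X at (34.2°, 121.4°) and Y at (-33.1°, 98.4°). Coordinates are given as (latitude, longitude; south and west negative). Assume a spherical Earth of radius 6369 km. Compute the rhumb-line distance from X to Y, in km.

7858 km

Δψ = ln[tan(π/4+φ₂/2)/tan(π/4+φ₁/2)] = -1.2487;  Δφ = -1.1746 rad,  Δλ = -0.4014 rad
q = Δφ/Δψ = 0.9407
d = R·√(Δφ² + q²Δλ²) = 6369·1.23381 = 7858 km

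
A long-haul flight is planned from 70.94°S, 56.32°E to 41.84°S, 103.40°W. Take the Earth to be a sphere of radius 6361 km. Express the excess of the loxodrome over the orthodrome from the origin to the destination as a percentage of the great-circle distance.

32.5%

Great circle: σ = 1.1568 rad → d_gc = Rσ = 7358.4 km
Rhumb: Δφ = +0.5079, Δλ = -2.7876, Δψ = +0.9791, q = Δφ/Δψ = 0.5187 → d_rh = R√(Δφ²+q²Δλ²) = 9749.2 km
Excess = (9749.2 − 7358.4) / 7358.4 = 2390.8 / 7358.4 = 32.49% ≈ 32.5%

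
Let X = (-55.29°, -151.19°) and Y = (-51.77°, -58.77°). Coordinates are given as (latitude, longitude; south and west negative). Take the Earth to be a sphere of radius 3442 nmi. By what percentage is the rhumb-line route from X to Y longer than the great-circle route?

Great circle: σ = 0.8881 rad → d_gc = Rσ = 3056.9 nmi
Rhumb: Δφ = +0.0614, Δλ = +1.6130, Δψ = +0.1034, q = Δφ/Δψ = 0.5940 → d_rh = R√(Δφ²+q²Δλ²) = 3304.5 nmi
Excess = (3304.5 − 3056.9) / 3056.9 = 247.6 / 3056.9 = 8.10% ≈ 8.1%

8.1%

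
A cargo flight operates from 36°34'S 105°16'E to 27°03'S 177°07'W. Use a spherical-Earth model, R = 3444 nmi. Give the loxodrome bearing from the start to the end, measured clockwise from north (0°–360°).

81.8°

Δψ = ln[tan(π/4+φ₂/2)/tan(π/4+φ₁/2)] = +0.1958
Δλ = +1.3547 rad (taken the short way round)
course = atan2(Δλ, Δψ) = 81.77°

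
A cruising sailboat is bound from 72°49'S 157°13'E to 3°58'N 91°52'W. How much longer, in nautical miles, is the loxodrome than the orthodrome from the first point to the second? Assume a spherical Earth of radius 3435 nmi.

Great circle: cos σ = sin φ₁ sin φ₂ + cos φ₁ cos φ₂ cos Δλ,  σ = 1.7430 rad → d_gc = 5987.0 nmi
Rhumb line: Δψ = +1.9592, q = Δφ/Δψ = 0.6840, d_rh = R√(Δφ²+q²Δλ²) = 6471.4 nmi
Excess = 6471.4 − 5987.0 = 484.4 ≈ 484 nmi

484 nmi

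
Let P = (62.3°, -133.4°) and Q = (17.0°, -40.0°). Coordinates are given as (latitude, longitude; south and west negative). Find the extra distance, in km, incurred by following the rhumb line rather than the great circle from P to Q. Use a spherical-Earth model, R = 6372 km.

Great circle: cos σ = sin φ₁ sin φ₂ + cos φ₁ cos φ₂ cos Δλ,  σ = 1.3361 rad → d_gc = 8513.9 km
Rhumb line: Δψ = -1.0990, q = Δφ/Δψ = 0.7194, d_rh = R√(Δφ²+q²Δλ²) = 9012.1 km
Excess = 9012.1 − 8513.9 = 498.2 ≈ 498 km

498 km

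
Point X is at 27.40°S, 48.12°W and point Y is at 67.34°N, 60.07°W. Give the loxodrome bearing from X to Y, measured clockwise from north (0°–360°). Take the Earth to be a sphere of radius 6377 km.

354.3°

Meridional parts: M(φ₁)=-0.4976, M(φ₂)=+1.6076 → ΔM = +2.1052;  Δλ = -0.2086 rad
tan C = Δλ / ΔM = -0.0991 → C = 354.34°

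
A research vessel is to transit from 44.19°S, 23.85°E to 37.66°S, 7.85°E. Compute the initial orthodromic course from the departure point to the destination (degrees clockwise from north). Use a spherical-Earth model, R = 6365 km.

N = sin Δλ·cos φ₂ = -0.2182;  D = cos φ₁ sin φ₂ − sin φ₁ cos φ₂ cos Δλ = +0.0923
initial course = atan2(N, D) = 292.94°

292.9°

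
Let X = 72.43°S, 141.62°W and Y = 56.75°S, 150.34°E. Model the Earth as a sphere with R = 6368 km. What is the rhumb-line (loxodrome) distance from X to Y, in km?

Rhumb course C = atan2(Δλ, Δψ) with Δψ = ln[tan(π/4+φ₂/2)/tan(π/4+φ₁/2)] = +0.6586, Δλ = -1.1875 → C = 299.01°
d = R·|Δφ| / |cos C| = 6368·0.27367 / 0.48501 = 3593 km

3593 km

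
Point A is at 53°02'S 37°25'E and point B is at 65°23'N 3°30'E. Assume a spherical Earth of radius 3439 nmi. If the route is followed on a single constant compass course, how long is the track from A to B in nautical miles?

7287 nmi

Rhumb course C = atan2(Δλ, Δψ) with Δψ = ln[tan(π/4+φ₂/2)/tan(π/4+φ₁/2)] = +2.6182, Δλ = -0.5920 → C = 347.26°
d = R·|Δφ| / |cos C| = 3439·2.06676 / 0.97538 = 7287 nmi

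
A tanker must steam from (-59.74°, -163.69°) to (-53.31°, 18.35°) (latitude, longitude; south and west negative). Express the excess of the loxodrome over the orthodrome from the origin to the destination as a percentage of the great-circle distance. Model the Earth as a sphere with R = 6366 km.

46.5%

Great circle: σ = 1.1683 rad → d_gc = Rσ = 7437.3 km
Rhumb: Δφ = +0.1122, Δλ = -3.1060, Δψ = +0.2041, q = Δφ/Δψ = 0.5500 → d_rh = R√(Δφ²+q²Δλ²) = 10897.6 km
Excess = (10897.6 − 7437.3) / 7437.3 = 3460.3 / 7437.3 = 46.53% ≈ 46.5%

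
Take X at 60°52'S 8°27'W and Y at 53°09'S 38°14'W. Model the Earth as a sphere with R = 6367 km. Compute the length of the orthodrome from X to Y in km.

1973 km

Haversine: a = sin²(Δφ/2)+cos φ₁ cos φ₂ sin²(Δλ/2) = 0.02381;  σ = 2·atan2(√a,√(1−a))
σ = 17.753° → d = Rσ = 6367·0.30986 = 1973 km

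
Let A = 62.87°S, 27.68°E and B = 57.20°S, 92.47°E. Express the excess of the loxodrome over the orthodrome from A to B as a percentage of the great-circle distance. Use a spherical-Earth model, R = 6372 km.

Great circle: σ = 0.5485 rad → d_gc = Rσ = 3495.1 km
Rhumb: Δφ = +0.0990, Δλ = +1.1308, Δψ = +0.1987, q = Δφ/Δψ = 0.4980 → d_rh = R√(Δφ²+q²Δλ²) = 3643.6 km
Excess = (3643.6 − 3495.1) / 3495.1 = 148.5 / 3495.1 = 4.249% ≈ 4.2%

4.2%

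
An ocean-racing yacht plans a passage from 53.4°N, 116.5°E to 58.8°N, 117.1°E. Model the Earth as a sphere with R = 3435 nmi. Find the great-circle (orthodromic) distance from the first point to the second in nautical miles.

cos σ = sin φ₁ sin φ₂ + cos φ₁ cos φ₂ cos Δλ
      = sin(53.40°)sin(58.80°) + cos(53.40°)cos(58.80°)cos(0.60°) = 0.9955
σ = 5.410° → d = Rσ = 3435·0.09443 = 324 nmi

324 nmi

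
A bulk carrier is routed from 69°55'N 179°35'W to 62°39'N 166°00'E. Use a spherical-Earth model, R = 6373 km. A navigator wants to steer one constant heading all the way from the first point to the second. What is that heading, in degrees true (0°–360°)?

Δψ = ln[tan(π/4+φ₂/2)/tan(π/4+φ₁/2)] = -0.3178
Δλ = -0.2516 rad (taken the short way round)
course = atan2(Δλ, Δψ) = 218.37°

218.4°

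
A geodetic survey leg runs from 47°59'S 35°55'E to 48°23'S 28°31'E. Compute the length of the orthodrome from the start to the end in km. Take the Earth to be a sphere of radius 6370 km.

Haversine: a = sin²(Δφ/2)+cos φ₁ cos φ₂ sin²(Δλ/2) = 0.00186;  σ = 2·atan2(√a,√(1−a))
σ = 4.948° → d = Rσ = 6370·0.08636 = 550 km

550 km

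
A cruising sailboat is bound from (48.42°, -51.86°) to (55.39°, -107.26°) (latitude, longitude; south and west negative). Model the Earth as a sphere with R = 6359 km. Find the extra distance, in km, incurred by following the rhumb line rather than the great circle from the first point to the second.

Great circle: cos σ = sin φ₁ sin φ₂ + cos φ₁ cos φ₂ cos Δλ,  σ = 0.5922 rad → d_gc = 3765.9 km
Rhumb line: Δψ = +0.1977, q = Δφ/Δψ = 0.6153, d_rh = R√(Δφ²+q²Δλ²) = 3861.8 km
Excess = 3861.8 − 3765.9 = 95.9 ≈ 96 km

96 km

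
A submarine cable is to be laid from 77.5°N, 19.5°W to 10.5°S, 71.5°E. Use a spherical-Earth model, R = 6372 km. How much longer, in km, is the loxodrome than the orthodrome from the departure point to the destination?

Great circle: cos σ = sin φ₁ sin φ₂ + cos φ₁ cos φ₂ cos Δλ,  σ = 1.7534 rad → d_gc = 11172.9 km
Rhumb line: Δψ = -2.3960, q = Δφ/Δψ = 0.6410, d_rh = R√(Δφ²+q²Δλ²) = 11741.7 km
Excess = 11741.7 − 11172.9 = 568.8 ≈ 569 km

569 km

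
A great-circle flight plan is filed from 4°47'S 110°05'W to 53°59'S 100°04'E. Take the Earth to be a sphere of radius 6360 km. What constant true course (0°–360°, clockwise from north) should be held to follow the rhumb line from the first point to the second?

248.3°

Meridional parts: M(φ₁)=-0.0836, M(φ₂)=-1.1237 → ΔM = -1.0401;  Δλ = -2.6154 rad
tan C = Δλ / ΔM = +2.5145 → C = 248.31°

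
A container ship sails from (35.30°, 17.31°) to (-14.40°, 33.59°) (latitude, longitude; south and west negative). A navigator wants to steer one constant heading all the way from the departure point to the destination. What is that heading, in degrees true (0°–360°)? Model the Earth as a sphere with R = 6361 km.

162.7°

Meridional parts: M(φ₁)=+0.6592, M(φ₂)=-0.2540 → ΔM = -0.9133;  Δλ = +0.2841 rad
tan C = Δλ / ΔM = -0.3111 → C = 162.72°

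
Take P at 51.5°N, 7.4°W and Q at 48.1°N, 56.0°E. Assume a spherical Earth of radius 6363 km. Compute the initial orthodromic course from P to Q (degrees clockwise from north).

69.0°

θ = atan2( sin Δλ·cos φ₂ ,  cos φ₁ sin φ₂ − sin φ₁ cos φ₂ cos Δλ )
  = atan2(+0.5971, +0.2293) = 68.99°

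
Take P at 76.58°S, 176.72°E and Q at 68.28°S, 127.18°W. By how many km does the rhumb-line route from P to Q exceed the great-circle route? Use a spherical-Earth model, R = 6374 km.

74 km

Great circle: cos σ = sin φ₁ sin φ₂ + cos φ₁ cos φ₂ cos Δλ,  σ = 0.3126 rad → d_gc = 1992.4 km
Rhumb line: Δψ = +0.4890, q = Δφ/Δψ = 0.2963, d_rh = R√(Δφ²+q²Δλ²) = 2066.7 km
Excess = 2066.7 − 1992.4 = 74.3 ≈ 74 km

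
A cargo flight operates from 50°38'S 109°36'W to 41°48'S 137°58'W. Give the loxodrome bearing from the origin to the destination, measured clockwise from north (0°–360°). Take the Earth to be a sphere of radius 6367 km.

Δψ = ln[tan(π/4+φ₂/2)/tan(π/4+φ₁/2)] = +0.2235
Δλ = -0.4951 rad (taken the short way round)
course = atan2(Δλ, Δψ) = 294.30°

294.3°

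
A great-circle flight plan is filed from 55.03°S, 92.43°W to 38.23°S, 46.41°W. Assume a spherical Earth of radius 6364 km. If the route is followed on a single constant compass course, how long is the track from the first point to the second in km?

3939 km

Δψ = ln[tan(π/4+φ₂/2)/tan(π/4+φ₁/2)] = +0.4321;  Δφ = +0.2932 rad,  Δλ = +0.8032 rad
q = Δφ/Δψ = 0.6786
d = R·√(Δφ² + q²Δλ²) = 6364·0.61895 = 3939 km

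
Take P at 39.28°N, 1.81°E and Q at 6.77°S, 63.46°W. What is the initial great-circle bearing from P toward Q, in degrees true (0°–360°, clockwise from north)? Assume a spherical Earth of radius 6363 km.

N = sin Δλ·cos φ₂ = -0.9020;  D = cos φ₁ sin φ₂ − sin φ₁ cos φ₂ cos Δλ = -0.3543
initial course = atan2(N, D) = 248.56°

248.6°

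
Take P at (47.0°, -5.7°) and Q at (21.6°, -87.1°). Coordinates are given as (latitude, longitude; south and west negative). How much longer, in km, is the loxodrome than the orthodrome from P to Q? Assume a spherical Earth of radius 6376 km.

Great circle: cos σ = sin φ₁ sin φ₂ + cos φ₁ cos φ₂ cos Δλ,  σ = 1.1982 rad → d_gc = 7639.6 km
Rhumb line: Δψ = -0.5454, q = Δφ/Δψ = 0.8129, d_rh = R√(Δφ²+q²Δλ²) = 7887.0 km
Excess = 7887.0 − 7639.6 = 247.4 ≈ 247 km

247 km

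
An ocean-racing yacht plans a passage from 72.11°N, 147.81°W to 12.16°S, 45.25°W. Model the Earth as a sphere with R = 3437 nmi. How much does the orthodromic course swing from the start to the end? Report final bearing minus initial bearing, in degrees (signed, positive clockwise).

+80.1°

Initial bearing θ₁ = atan2(sin Δλ cos φ₂, cos φ₁ sin φ₂ − sin φ₁ cos φ₂ cos Δλ) = 81.79°
Final bearing θ₂ = (initial bearing from the destination back to the start) + 180° = 161.88°
Δθ = θ₂ − θ₁ = +80.1°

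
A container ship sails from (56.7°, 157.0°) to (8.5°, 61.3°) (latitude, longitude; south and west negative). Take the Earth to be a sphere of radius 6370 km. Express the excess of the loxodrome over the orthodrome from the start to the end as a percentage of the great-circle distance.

4.7%

Great circle: σ = 1.5011 rad → d_gc = Rσ = 9562.2 km
Rhumb: Δφ = -0.8412, Δλ = -1.6703, Δψ = -1.0582, q = Δφ/Δψ = 0.7950 → d_rh = R√(Δφ²+q²Δλ²) = 10013.0 km
Excess = (10013.0 − 9562.2) / 9562.2 = 450.8 / 9562.2 = 4.71% ≈ 4.7%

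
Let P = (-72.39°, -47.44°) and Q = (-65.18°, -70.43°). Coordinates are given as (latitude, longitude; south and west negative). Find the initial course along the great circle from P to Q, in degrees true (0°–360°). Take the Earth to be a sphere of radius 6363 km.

θ = atan2( sin Δλ·cos φ₂ ,  cos φ₁ sin φ₂ − sin φ₁ cos φ₂ cos Δλ )
  = atan2(-0.1639, +0.0937) = 299.76°

299.8°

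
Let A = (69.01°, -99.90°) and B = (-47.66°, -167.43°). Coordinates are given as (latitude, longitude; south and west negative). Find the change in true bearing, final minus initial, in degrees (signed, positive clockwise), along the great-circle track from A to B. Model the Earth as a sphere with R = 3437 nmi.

-26.5°

At departure: θ₁ = atan2(sin Δλ cos φ₂, cos φ₁ sin φ₂ − sin φ₁ cos φ₂ cos Δλ) = 230.94°
At arrival: θ₂ = atan2(sin Δλ cos φ₁, −cos φ₂ sin φ₁ + sin φ₂ cos φ₁ cos Δλ) = 204.39°
Δθ = θ₂ − θ₁ = -26.5°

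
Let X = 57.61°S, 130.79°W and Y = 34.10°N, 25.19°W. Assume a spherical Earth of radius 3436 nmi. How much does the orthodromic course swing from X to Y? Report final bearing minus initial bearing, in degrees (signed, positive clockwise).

At departure: θ₁ = atan2(sin Δλ cos φ₂, cos φ₁ sin φ₂ − sin φ₁ cos φ₂ cos Δλ) = 81.99°
At arrival: θ₂ = atan2(sin Δλ cos φ₁, −cos φ₂ sin φ₁ + sin φ₂ cos φ₁ cos Δλ) = 39.84°
Δθ = θ₂ − θ₁ = -42.2°

-42.2°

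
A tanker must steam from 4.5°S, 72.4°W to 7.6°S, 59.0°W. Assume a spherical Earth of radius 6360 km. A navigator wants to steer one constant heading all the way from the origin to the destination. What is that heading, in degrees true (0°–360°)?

Δψ = ln[tan(π/4+φ₂/2)/tan(π/4+φ₁/2)] = -0.0544
Δλ = +0.2339 rad (taken the short way round)
course = atan2(Δλ, Δψ) = 103.10°

103.1°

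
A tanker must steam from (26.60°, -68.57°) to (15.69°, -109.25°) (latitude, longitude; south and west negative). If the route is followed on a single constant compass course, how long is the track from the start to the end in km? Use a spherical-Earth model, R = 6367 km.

4379 km

Δψ = ln[tan(π/4+φ₂/2)/tan(π/4+φ₁/2)] = -0.2046;  Δφ = -0.1904 rad,  Δλ = -0.7100 rad
q = Δφ/Δψ = 0.9308
d = R·√(Δφ² + q²Δλ²) = 6367·0.68778 = 4379 km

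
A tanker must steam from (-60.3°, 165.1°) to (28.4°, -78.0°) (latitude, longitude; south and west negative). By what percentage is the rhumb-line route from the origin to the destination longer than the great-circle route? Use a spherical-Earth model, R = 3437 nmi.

3.6%

Great circle: σ = 2.2273 rad → d_gc = Rσ = 7655.1 nmi
Rhumb: Δφ = +1.5481, Δλ = +2.0403, Δψ = +1.8448, q = Δφ/Δψ = 0.8392 → d_rh = R√(Δφ²+q²Δλ²) = 7933.5 nmi
Excess = (7933.5 − 7655.1) / 7655.1 = 278.4 / 7655.1 = 3.64% ≈ 3.6%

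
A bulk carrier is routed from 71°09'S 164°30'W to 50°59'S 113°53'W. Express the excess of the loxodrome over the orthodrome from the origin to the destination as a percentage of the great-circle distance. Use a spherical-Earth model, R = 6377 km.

Great circle: σ = 0.5269 rad → d_gc = Rσ = 3360.3 km
Rhumb: Δφ = +0.3520, Δλ = +0.8834, Δψ = +0.7581, q = Δφ/Δψ = 0.4643 → d_rh = R√(Δφ²+q²Δλ²) = 3446.6 km
Excess = (3446.6 − 3360.3) / 3360.3 = 86.3 / 3360.3 = 2.57% ≈ 2.6%

2.6%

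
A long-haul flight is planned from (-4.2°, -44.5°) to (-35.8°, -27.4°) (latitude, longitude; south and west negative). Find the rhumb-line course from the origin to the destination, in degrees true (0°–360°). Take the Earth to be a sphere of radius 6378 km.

Δψ = ln[tan(π/4+φ₂/2)/tan(π/4+φ₁/2)] = -0.5966
Δλ = +0.2985 rad (taken the short way round)
course = atan2(Δλ, Δψ) = 153.42°

153.4°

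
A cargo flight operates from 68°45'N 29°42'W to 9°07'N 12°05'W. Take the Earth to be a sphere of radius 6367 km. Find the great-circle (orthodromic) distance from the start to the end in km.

6750 km

Haversine: a = sin²(Δφ/2)+cos φ₁ cos φ₂ sin²(Δλ/2) = 0.25563;  σ = 2·atan2(√a,√(1−a))
σ = 60.742° → d = Rσ = 6367·1.06014 = 6750 km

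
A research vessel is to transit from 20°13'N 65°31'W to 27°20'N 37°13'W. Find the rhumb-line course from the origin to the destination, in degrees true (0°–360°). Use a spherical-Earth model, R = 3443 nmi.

74.6°

Meridional parts: M(φ₁)=+0.3604, M(φ₂)=+0.4963 → ΔM = +0.1358;  Δλ = +0.4939 rad
tan C = Δλ / ΔM = +3.6359 → C = 74.62°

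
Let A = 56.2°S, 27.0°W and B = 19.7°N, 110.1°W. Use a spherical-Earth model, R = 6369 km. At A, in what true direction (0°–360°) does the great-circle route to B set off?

θ = atan2( sin Δλ·cos φ₂ ,  cos φ₁ sin φ₂ − sin φ₁ cos φ₂ cos Δλ )
  = atan2(-0.9347, +0.2815) = 286.76°

286.8°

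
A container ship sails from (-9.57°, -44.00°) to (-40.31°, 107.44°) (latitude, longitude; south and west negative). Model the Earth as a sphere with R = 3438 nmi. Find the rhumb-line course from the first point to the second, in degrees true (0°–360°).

102.8°

Meridional parts: M(φ₁)=-0.1678, M(φ₂)=-0.7700 → ΔM = -0.6022;  Δλ = +2.6431 rad
tan C = Δλ / ΔM = -4.3893 → C = 102.83°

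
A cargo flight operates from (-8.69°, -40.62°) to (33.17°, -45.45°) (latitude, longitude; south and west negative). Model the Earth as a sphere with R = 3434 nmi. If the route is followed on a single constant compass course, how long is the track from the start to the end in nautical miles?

Rhumb course C = atan2(Δλ, Δψ) with Δψ = ln[tan(π/4+φ₂/2)/tan(π/4+φ₁/2)] = +0.7665, Δλ = -0.0843 → C = 353.72°
d = R·|Δφ| / |cos C| = 3434·0.73059 / 0.99401 = 2524 nmi

2524 nmi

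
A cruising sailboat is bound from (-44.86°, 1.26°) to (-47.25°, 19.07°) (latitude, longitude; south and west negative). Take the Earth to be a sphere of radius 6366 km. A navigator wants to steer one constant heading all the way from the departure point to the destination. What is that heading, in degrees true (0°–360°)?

Meridional parts: M(φ₁)=-0.8779, M(φ₂)=-0.9380 → ΔM = -0.0601;  Δλ = +0.3108 rad
tan C = Δλ / ΔM = -5.1702 → C = 100.95°

100.9°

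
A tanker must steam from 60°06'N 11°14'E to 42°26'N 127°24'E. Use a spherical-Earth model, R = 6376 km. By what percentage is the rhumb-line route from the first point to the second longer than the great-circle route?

13.3%

Great circle: σ = 1.1344 rad → d_gc = Rσ = 7232.9 km
Rhumb: Δφ = -0.3083, Δλ = +2.0275, Δψ = -0.5011, q = Δφ/Δψ = 0.6154 → d_rh = R√(Δφ²+q²Δλ²) = 8194.3 km
Excess = (8194.3 − 7232.9) / 7232.9 = 961.4 / 7232.9 = 13.29% ≈ 13.3%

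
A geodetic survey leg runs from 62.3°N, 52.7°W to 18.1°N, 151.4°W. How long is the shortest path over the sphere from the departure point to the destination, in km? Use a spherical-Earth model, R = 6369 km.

cos σ = sin φ₁ sin φ₂ + cos φ₁ cos φ₂ cos Δλ
      = sin(62.30°)sin(18.10°) + cos(62.30°)cos(18.10°)cos(-98.70°) = 0.2082
σ = 77.981° → d = Rσ = 6369·1.36102 = 8668 km

8668 km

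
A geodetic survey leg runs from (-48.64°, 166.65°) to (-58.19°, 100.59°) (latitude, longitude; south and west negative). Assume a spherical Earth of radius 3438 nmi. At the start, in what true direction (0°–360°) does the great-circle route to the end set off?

230.2°

N = sin Δλ·cos φ₂ = -0.4818;  D = cos φ₁ sin φ₂ − sin φ₁ cos φ₂ cos Δλ = -0.4010
initial course = atan2(N, D) = 230.23°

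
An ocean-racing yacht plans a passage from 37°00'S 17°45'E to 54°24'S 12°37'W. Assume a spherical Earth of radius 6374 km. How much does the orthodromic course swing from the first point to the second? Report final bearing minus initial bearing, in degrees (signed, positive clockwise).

Initial bearing θ₁ = atan2(sin Δλ cos φ₂, cos φ₁ sin φ₂ − sin φ₁ cos φ₂ cos Δλ) = 220.29°
Final bearing θ₂ = (initial bearing from the destination back to the start) + 180° = 242.52°
Δθ = θ₂ − θ₁ = +22.2°

+22.2°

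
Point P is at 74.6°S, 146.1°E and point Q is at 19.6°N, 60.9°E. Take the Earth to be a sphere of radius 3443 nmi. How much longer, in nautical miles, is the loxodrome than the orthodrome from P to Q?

233 nmi

Great circle: cos σ = sin φ₁ sin φ₂ + cos φ₁ cos φ₂ cos Δλ,  σ = 1.8781 rad → d_gc = 6466.2 nmi
Rhumb line: Δψ = +2.3499, q = Δφ/Δψ = 0.6996, d_rh = R√(Δφ²+q²Δλ²) = 6698.8 nmi
Excess = 6698.8 − 6466.2 = 232.6 ≈ 233 nmi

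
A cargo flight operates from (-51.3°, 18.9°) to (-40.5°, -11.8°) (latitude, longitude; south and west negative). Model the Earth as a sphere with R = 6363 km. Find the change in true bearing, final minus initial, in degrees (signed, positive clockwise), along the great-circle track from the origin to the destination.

Initial bearing θ₁ = atan2(sin Δλ cos φ₂, cos φ₁ sin φ₂ − sin φ₁ cos φ₂ cos Δλ) = 285.03°
Final bearing θ₂ = (initial bearing from the destination back to the start) + 180° = 307.43°
Δθ = θ₂ − θ₁ = +22.4°

+22.4°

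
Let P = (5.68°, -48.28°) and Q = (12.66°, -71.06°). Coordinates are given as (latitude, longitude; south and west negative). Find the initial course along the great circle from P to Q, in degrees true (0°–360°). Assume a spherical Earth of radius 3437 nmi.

θ = atan2( sin Δλ·cos φ₂ ,  cos φ₁ sin φ₂ − sin φ₁ cos φ₂ cos Δλ )
  = atan2(-0.3778, +0.1291) = 288.86°

288.9°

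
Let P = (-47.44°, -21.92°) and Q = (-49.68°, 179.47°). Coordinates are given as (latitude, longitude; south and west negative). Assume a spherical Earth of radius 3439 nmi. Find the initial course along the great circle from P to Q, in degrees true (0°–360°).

193.8°

θ = atan2( sin Δλ·cos φ₂ ,  cos φ₁ sin φ₂ − sin φ₁ cos φ₂ cos Δλ )
  = atan2(-0.2360, -0.9595) = 193.82°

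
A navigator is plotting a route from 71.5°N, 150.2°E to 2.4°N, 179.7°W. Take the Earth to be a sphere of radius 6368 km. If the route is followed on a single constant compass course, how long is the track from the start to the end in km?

Δψ = ln[tan(π/4+φ₂/2)/tan(π/4+φ₁/2)] = -1.7730;  Δφ = -1.2060 rad,  Δλ = +0.5253 rad
q = Δφ/Δψ = 0.6802
d = R·√(Δφ² + q²Δλ²) = 6368·1.25785 = 8010 km

8010 km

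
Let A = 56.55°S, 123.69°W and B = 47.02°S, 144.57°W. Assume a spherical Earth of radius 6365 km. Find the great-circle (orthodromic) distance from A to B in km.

Haversine: a = sin²(Δφ/2)+cos φ₁ cos φ₂ sin²(Δλ/2) = 0.01924;  σ = 2·atan2(√a,√(1−a))
σ = 15.946° → d = Rσ = 6365·0.27831 = 1771 km

1771 km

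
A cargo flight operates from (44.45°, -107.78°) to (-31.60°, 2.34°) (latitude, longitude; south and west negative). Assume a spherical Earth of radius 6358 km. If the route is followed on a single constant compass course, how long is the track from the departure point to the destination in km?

Rhumb course C = atan2(Δλ, Δψ) with Δψ = ln[tan(π/4+φ₂/2)/tan(π/4+φ₁/2)] = -1.4497, Δλ = +1.9220 → C = 127.03°
d = R·|Δφ| / |cos C| = 6358·1.32732 / 0.60218 = 14014 km

14014 km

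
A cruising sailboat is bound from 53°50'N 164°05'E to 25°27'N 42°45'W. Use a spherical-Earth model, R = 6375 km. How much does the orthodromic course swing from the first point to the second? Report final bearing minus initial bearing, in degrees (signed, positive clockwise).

+140.2°

Initial bearing θ₁ = atan2(sin Δλ cos φ₂, cos φ₁ sin φ₂ − sin φ₁ cos φ₂ cos Δλ) = 24.27°
Final bearing θ₂ = (initial bearing from the destination back to the start) + 180° = 164.42°
Δθ = θ₂ − θ₁ = +140.2°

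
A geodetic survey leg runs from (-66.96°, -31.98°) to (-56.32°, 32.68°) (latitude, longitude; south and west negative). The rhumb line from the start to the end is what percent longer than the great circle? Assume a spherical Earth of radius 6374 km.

Great circle: σ = 0.5381 rad → d_gc = Rσ = 3430.2 km
Rhumb: Δφ = +0.1857, Δλ = +1.1285, Δψ = +0.3955, q = Δφ/Δψ = 0.4696 → d_rh = R√(Δφ²+q²Δλ²) = 3579.3 km
Excess = (3579.3 − 3430.2) / 3430.2 = 149.1 / 3430.2 = 4.347% ≈ 4.3%

4.3%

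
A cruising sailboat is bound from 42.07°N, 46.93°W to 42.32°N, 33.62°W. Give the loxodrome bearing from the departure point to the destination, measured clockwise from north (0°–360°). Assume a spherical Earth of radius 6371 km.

88.5°

Δψ = ln[tan(π/4+φ₂/2)/tan(π/4+φ₁/2)] = +0.0059
Δλ = +0.2323 rad (taken the short way round)
course = atan2(Δλ, Δψ) = 88.55°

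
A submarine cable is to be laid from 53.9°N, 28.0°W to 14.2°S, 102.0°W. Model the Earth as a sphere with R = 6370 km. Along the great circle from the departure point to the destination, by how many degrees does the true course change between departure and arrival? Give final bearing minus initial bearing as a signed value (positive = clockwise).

-34.3°

Initial bearing θ₁ = atan2(sin Δλ cos φ₂, cos φ₁ sin φ₂ − sin φ₁ cos φ₂ cos Δλ) = 248.85°
Final bearing θ₂ = (initial bearing from the destination back to the start) + 180° = 214.53°
Δθ = θ₂ − θ₁ = -34.3°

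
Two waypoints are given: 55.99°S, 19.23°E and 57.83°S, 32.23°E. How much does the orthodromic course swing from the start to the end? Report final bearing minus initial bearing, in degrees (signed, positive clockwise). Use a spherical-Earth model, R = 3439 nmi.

-10.9°

Initial bearing θ₁ = atan2(sin Δλ cos φ₂, cos φ₁ sin φ₂ − sin φ₁ cos φ₂ cos Δλ) = 109.93°
Final bearing θ₂ = (initial bearing from the destination back to the start) + 180° = 99.02°
Δθ = θ₂ − θ₁ = -10.9°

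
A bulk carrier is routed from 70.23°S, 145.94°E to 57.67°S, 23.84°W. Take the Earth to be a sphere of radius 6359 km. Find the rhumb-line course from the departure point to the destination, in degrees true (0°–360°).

279.7°

Meridional parts: M(φ₁)=-1.7472, M(φ₂)=-1.2383 → ΔM = +0.5089;  Δλ = -2.9632 rad
tan C = Δλ / ΔM = -5.8231 → C = 279.74°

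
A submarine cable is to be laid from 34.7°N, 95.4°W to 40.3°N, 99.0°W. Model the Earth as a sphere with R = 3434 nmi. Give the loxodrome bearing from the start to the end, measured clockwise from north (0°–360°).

Meridional parts: M(φ₁)=+0.6465, M(φ₂)=+0.7698 → ΔM = +0.1233;  Δλ = -0.0628 rad
tan C = Δλ / ΔM = -0.5096 → C = 333.00°

333.0°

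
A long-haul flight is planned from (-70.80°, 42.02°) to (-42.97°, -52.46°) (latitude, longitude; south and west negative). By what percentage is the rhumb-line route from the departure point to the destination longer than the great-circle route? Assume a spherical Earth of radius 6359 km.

Great circle: σ = 0.8958 rad → d_gc = Rσ = 5696.3 km
Rhumb: Δφ = +0.4857, Δλ = -1.6490, Δψ = +0.9449, q = Δφ/Δψ = 0.5140 → d_rh = R√(Δφ²+q²Δλ²) = 6212.4 km
Excess = (6212.4 − 5696.3) / 5696.3 = 516.1 / 5696.3 = 9.06% ≈ 9.1%

9.1%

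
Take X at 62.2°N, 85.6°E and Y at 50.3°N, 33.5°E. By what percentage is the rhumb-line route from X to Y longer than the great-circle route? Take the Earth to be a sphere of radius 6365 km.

Great circle: σ = 0.5284 rad → d_gc = Rσ = 3363.5 km
Rhumb: Δφ = -0.2077, Δλ = -0.9093, Δψ = -0.3776, q = Δφ/Δψ = 0.5501 → d_rh = R√(Δφ²+q²Δλ²) = 3447.1 km
Excess = (3447.1 − 3363.5) / 3363.5 = 83.6 / 3363.5 = 2.49% ≈ 2.5%

2.5%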